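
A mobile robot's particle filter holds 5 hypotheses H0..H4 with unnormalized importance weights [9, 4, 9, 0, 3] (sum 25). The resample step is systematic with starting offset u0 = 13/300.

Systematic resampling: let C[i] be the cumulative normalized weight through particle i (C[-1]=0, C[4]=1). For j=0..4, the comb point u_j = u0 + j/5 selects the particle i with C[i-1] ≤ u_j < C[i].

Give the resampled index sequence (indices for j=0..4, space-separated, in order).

C = [9/25, 13/25, 22/25, 22/25, 1]
j=0: u_0=13/300 ∈ [0, 9/25) → index 0
j=1: u_1=73/300 ∈ [0, 9/25) → index 0
j=2: u_2=133/300 ∈ [9/25, 13/25) → index 1
j=3: u_3=193/300 ∈ [13/25, 22/25) → index 2
j=4: u_4=253/300 ∈ [13/25, 22/25) → index 2

0 0 1 2 2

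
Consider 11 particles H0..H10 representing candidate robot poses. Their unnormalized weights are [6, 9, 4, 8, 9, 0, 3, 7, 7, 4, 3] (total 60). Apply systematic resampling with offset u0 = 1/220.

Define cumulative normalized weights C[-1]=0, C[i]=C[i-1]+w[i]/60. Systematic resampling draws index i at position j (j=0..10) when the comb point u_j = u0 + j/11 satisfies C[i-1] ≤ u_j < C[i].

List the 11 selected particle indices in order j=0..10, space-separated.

C = [1/10, 1/4, 19/60, 9/20, 3/5, 3/5, 13/20, 23/30, 53/60, 19/20, 1]
j=0: u_0=1/220 ∈ [0, 1/10) → index 0
j=1: u_1=21/220 ∈ [0, 1/10) → index 0
j=2: u_2=41/220 ∈ [1/10, 1/4) → index 1
j=3: u_3=61/220 ∈ [1/4, 19/60) → index 2
j=4: u_4=81/220 ∈ [19/60, 9/20) → index 3
j=5: u_5=101/220 ∈ [9/20, 3/5) → index 4
j=6: u_6=11/20 ∈ [9/20, 3/5) → index 4
j=7: u_7=141/220 ∈ [3/5, 13/20) → index 6
j=8: u_8=161/220 ∈ [13/20, 23/30) → index 7
j=9: u_9=181/220 ∈ [23/30, 53/60) → index 8
j=10: u_10=201/220 ∈ [53/60, 19/20) → index 9

0 0 1 2 3 4 4 6 7 8 9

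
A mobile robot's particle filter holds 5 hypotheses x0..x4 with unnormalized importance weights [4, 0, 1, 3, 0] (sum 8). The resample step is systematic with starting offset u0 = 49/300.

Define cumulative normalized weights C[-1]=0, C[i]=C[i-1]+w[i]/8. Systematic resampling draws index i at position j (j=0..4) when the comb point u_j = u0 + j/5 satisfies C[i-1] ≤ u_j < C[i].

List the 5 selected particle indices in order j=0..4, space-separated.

0 0 2 3 3

C = [1/2, 1/2, 5/8, 1, 1]
j=0: u_0=49/300 ∈ [0, 1/2) → index 0
j=1: u_1=109/300 ∈ [0, 1/2) → index 0
j=2: u_2=169/300 ∈ [1/2, 5/8) → index 2
j=3: u_3=229/300 ∈ [5/8, 1) → index 3
j=4: u_4=289/300 ∈ [5/8, 1) → index 3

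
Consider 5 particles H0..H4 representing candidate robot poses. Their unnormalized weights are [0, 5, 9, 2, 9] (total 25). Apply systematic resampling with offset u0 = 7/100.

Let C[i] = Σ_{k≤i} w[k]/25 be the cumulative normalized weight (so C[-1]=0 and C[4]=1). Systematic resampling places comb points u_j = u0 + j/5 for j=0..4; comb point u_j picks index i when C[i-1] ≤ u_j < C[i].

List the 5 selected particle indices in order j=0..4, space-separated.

1 2 2 4 4

C = [0, 1/5, 14/25, 16/25, 1]
j=0: u_0=7/100 ∈ [0, 1/5) → index 1
j=1: u_1=27/100 ∈ [1/5, 14/25) → index 2
j=2: u_2=47/100 ∈ [1/5, 14/25) → index 2
j=3: u_3=67/100 ∈ [16/25, 1) → index 4
j=4: u_4=87/100 ∈ [16/25, 1) → index 4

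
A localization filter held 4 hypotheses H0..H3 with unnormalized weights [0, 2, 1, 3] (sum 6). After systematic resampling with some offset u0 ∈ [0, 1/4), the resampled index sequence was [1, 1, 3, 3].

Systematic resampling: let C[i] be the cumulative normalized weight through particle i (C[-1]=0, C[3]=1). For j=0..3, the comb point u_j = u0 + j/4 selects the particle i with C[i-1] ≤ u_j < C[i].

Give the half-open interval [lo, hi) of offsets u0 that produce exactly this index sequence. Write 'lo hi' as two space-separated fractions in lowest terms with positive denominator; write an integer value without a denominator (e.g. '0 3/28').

0 1/12

C = [0, 1/3, 1/2, 1]
j=0 picked index 1: u0 ∈ [0, 1/3)
j=1 picked index 1: u0 ∈ [-1/4, 1/12)
j=2 picked index 3: u0 ∈ [0, 1/2)
j=3 picked index 3: u0 ∈ [-1/4, 1/4)
intersection: [0, 1/12)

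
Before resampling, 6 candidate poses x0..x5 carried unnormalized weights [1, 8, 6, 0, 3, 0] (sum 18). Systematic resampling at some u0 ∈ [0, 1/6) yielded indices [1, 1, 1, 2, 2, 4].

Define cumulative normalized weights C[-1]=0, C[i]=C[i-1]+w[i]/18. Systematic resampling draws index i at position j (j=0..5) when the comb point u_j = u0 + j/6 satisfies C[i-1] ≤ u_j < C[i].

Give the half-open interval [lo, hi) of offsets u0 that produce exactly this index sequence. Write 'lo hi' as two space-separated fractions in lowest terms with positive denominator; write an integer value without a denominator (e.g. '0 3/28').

C = [1/18, 1/2, 5/6, 5/6, 1, 1]
j=0 picked index 1: u0 ∈ [1/18, 1/2)
j=1 picked index 1: u0 ∈ [-1/9, 1/3)
j=2 picked index 1: u0 ∈ [-5/18, 1/6)
j=3 picked index 2: u0 ∈ [0, 1/3)
j=4 picked index 2: u0 ∈ [-1/6, 1/6)
j=5 picked index 4: u0 ∈ [0, 1/6)
intersection: [1/18, 1/6)

1/18 1/6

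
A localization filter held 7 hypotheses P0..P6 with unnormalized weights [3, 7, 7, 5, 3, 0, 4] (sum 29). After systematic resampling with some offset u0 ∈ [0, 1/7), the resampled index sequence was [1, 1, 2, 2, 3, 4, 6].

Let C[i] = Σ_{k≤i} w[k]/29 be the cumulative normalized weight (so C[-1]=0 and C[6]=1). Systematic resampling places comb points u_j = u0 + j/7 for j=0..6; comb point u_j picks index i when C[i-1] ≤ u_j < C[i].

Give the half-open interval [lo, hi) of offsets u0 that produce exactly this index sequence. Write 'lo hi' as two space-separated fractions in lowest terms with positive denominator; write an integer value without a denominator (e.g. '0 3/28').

3/29 1/7

C = [3/29, 10/29, 17/29, 22/29, 25/29, 25/29, 1]
j=0 picked index 1: u0 ∈ [3/29, 10/29)
j=1 picked index 1: u0 ∈ [-8/203, 41/203)
j=2 picked index 2: u0 ∈ [12/203, 61/203)
j=3 picked index 2: u0 ∈ [-17/203, 32/203)
j=4 picked index 3: u0 ∈ [3/203, 38/203)
j=5 picked index 4: u0 ∈ [9/203, 30/203)
j=6 picked index 6: u0 ∈ [1/203, 1/7)
intersection: [3/29, 1/7)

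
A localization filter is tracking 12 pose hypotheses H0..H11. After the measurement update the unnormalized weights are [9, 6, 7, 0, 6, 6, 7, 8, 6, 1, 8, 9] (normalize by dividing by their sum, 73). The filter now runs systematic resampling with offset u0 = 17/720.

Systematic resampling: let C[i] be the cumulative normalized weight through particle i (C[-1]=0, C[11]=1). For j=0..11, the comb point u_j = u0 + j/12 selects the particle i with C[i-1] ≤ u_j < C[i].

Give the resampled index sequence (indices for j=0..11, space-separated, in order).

C = [9/73, 15/73, 22/73, 22/73, 28/73, 34/73, 41/73, 49/73, 55/73, 56/73, 64/73, 1]
j=0: u_0=17/720 ∈ [0, 9/73) → index 0
j=1: u_1=77/720 ∈ [0, 9/73) → index 0
j=2: u_2=137/720 ∈ [9/73, 15/73) → index 1
j=3: u_3=197/720 ∈ [15/73, 22/73) → index 2
j=4: u_4=257/720 ∈ [22/73, 28/73) → index 4
j=5: u_5=317/720 ∈ [28/73, 34/73) → index 5
j=6: u_6=377/720 ∈ [34/73, 41/73) → index 6
j=7: u_7=437/720 ∈ [41/73, 49/73) → index 7
j=8: u_8=497/720 ∈ [49/73, 55/73) → index 8
j=9: u_9=557/720 ∈ [56/73, 64/73) → index 10
j=10: u_10=617/720 ∈ [56/73, 64/73) → index 10
j=11: u_11=677/720 ∈ [64/73, 1) → index 11

0 0 1 2 4 5 6 7 8 10 10 11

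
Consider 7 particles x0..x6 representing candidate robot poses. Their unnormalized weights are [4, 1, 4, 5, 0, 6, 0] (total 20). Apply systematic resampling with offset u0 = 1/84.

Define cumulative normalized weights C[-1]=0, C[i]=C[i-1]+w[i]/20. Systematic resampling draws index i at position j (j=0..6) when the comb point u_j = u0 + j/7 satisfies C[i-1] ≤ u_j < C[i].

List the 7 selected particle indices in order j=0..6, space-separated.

0 0 2 2 3 5 5

C = [1/5, 1/4, 9/20, 7/10, 7/10, 1, 1]
j=0: u_0=1/84 ∈ [0, 1/5) → index 0
j=1: u_1=13/84 ∈ [0, 1/5) → index 0
j=2: u_2=25/84 ∈ [1/4, 9/20) → index 2
j=3: u_3=37/84 ∈ [1/4, 9/20) → index 2
j=4: u_4=7/12 ∈ [9/20, 7/10) → index 3
j=5: u_5=61/84 ∈ [7/10, 1) → index 5
j=6: u_6=73/84 ∈ [7/10, 1) → index 5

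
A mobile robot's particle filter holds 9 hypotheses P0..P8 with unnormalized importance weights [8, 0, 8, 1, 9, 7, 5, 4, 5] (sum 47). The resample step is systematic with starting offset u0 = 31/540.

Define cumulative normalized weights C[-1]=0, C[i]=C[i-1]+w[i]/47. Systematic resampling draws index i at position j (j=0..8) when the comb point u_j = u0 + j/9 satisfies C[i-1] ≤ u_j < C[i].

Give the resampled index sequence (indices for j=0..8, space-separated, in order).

0 0 2 4 4 5 6 7 8

C = [8/47, 8/47, 16/47, 17/47, 26/47, 33/47, 38/47, 42/47, 1]
j=0: u_0=31/540 ∈ [0, 8/47) → index 0
j=1: u_1=91/540 ∈ [0, 8/47) → index 0
j=2: u_2=151/540 ∈ [8/47, 16/47) → index 2
j=3: u_3=211/540 ∈ [17/47, 26/47) → index 4
j=4: u_4=271/540 ∈ [17/47, 26/47) → index 4
j=5: u_5=331/540 ∈ [26/47, 33/47) → index 5
j=6: u_6=391/540 ∈ [33/47, 38/47) → index 6
j=7: u_7=451/540 ∈ [38/47, 42/47) → index 7
j=8: u_8=511/540 ∈ [42/47, 1) → index 8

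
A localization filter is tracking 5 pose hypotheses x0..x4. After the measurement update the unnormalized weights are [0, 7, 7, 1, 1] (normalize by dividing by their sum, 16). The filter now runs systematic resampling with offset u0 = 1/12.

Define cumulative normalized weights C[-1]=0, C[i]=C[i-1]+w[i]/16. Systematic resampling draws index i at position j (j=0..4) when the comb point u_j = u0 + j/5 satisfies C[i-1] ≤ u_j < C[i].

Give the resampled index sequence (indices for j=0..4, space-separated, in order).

1 1 2 2 3

C = [0, 7/16, 7/8, 15/16, 1]
j=0: u_0=1/12 ∈ [0, 7/16) → index 1
j=1: u_1=17/60 ∈ [0, 7/16) → index 1
j=2: u_2=29/60 ∈ [7/16, 7/8) → index 2
j=3: u_3=41/60 ∈ [7/16, 7/8) → index 2
j=4: u_4=53/60 ∈ [7/8, 15/16) → index 3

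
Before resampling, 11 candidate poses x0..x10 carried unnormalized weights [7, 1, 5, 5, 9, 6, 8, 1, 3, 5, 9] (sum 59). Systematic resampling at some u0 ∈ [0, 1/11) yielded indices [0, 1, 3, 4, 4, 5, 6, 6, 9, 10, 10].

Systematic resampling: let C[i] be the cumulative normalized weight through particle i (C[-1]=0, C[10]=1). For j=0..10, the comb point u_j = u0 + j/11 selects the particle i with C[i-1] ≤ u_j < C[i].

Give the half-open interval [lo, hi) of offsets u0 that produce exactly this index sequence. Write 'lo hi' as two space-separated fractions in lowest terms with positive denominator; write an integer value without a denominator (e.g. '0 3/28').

C = [7/59, 8/59, 13/59, 18/59, 27/59, 33/59, 41/59, 42/59, 45/59, 50/59, 1]
j=0 picked index 0: u0 ∈ [0, 7/59)
j=1 picked index 1: u0 ∈ [18/649, 29/649)
j=2 picked index 3: u0 ∈ [25/649, 80/649)
j=3 picked index 4: u0 ∈ [21/649, 120/649)
j=4 picked index 4: u0 ∈ [-38/649, 61/649)
j=5 picked index 5: u0 ∈ [2/649, 68/649)
j=6 picked index 6: u0 ∈ [9/649, 97/649)
j=7 picked index 6: u0 ∈ [-50/649, 38/649)
j=8 picked index 9: u0 ∈ [23/649, 78/649)
j=9 picked index 10: u0 ∈ [19/649, 2/11)
j=10 picked index 10: u0 ∈ [-40/649, 1/11)
intersection: [25/649, 29/649)

25/649 29/649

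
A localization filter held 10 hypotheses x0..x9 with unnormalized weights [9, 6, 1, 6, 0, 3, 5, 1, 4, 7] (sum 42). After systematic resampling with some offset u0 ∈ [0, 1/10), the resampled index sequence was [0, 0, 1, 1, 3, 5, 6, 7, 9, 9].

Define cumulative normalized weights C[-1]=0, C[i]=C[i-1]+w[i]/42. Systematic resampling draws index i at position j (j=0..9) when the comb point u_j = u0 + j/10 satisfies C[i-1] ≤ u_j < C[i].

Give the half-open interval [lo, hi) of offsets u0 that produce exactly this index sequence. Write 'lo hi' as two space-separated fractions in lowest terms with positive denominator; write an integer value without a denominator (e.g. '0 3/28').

C = [3/14, 5/14, 8/21, 11/21, 11/21, 25/42, 5/7, 31/42, 5/6, 1]
j=0 picked index 0: u0 ∈ [0, 3/14)
j=1 picked index 0: u0 ∈ [-1/10, 4/35)
j=2 picked index 1: u0 ∈ [1/70, 11/70)
j=3 picked index 1: u0 ∈ [-3/35, 2/35)
j=4 picked index 3: u0 ∈ [-2/105, 13/105)
j=5 picked index 5: u0 ∈ [1/42, 2/21)
j=6 picked index 6: u0 ∈ [-1/210, 4/35)
j=7 picked index 7: u0 ∈ [1/70, 4/105)
j=8 picked index 9: u0 ∈ [1/30, 1/5)
j=9 picked index 9: u0 ∈ [-1/15, 1/10)
intersection: [1/30, 4/105)

1/30 4/105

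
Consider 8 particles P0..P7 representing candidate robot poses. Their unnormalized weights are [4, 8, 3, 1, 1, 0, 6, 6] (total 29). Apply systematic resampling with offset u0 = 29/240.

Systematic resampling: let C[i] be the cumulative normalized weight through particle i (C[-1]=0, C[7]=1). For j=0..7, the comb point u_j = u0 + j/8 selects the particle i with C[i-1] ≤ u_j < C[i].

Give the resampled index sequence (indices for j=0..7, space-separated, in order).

0 1 1 2 6 6 7 7

C = [4/29, 12/29, 15/29, 16/29, 17/29, 17/29, 23/29, 1]
j=0: u_0=29/240 ∈ [0, 4/29) → index 0
j=1: u_1=59/240 ∈ [4/29, 12/29) → index 1
j=2: u_2=89/240 ∈ [4/29, 12/29) → index 1
j=3: u_3=119/240 ∈ [12/29, 15/29) → index 2
j=4: u_4=149/240 ∈ [17/29, 23/29) → index 6
j=5: u_5=179/240 ∈ [17/29, 23/29) → index 6
j=6: u_6=209/240 ∈ [23/29, 1) → index 7
j=7: u_7=239/240 ∈ [23/29, 1) → index 7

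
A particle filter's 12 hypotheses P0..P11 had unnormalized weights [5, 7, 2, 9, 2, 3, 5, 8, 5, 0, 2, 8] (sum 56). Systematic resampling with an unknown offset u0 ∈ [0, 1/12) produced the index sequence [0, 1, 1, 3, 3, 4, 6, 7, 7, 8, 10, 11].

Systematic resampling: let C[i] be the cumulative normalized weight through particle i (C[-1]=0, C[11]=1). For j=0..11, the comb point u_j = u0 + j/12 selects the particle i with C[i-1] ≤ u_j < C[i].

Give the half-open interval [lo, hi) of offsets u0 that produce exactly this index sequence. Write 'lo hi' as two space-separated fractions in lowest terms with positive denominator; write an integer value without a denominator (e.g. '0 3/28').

1/168 1/42

C = [5/56, 3/14, 1/4, 23/56, 25/56, 1/2, 33/56, 41/56, 23/28, 23/28, 6/7, 1]
j=0 picked index 0: u0 ∈ [0, 5/56)
j=1 picked index 1: u0 ∈ [1/168, 11/84)
j=2 picked index 1: u0 ∈ [-13/168, 1/21)
j=3 picked index 3: u0 ∈ [0, 9/56)
j=4 picked index 3: u0 ∈ [-1/12, 13/168)
j=5 picked index 4: u0 ∈ [-1/168, 5/168)
j=6 picked index 6: u0 ∈ [0, 5/56)
j=7 picked index 7: u0 ∈ [1/168, 25/168)
j=8 picked index 7: u0 ∈ [-13/168, 11/168)
j=9 picked index 8: u0 ∈ [-1/56, 1/14)
j=10 picked index 10: u0 ∈ [-1/84, 1/42)
j=11 picked index 11: u0 ∈ [-5/84, 1/12)
intersection: [1/168, 1/42)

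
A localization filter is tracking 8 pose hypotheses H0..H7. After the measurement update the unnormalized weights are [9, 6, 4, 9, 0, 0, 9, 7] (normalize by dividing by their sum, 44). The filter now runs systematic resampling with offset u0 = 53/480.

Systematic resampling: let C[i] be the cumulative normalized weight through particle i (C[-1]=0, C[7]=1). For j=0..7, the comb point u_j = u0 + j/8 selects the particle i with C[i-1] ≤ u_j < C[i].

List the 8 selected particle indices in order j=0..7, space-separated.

0 1 2 3 3 6 7 7

C = [9/44, 15/44, 19/44, 7/11, 7/11, 7/11, 37/44, 1]
j=0: u_0=53/480 ∈ [0, 9/44) → index 0
j=1: u_1=113/480 ∈ [9/44, 15/44) → index 1
j=2: u_2=173/480 ∈ [15/44, 19/44) → index 2
j=3: u_3=233/480 ∈ [19/44, 7/11) → index 3
j=4: u_4=293/480 ∈ [19/44, 7/11) → index 3
j=5: u_5=353/480 ∈ [7/11, 37/44) → index 6
j=6: u_6=413/480 ∈ [37/44, 1) → index 7
j=7: u_7=473/480 ∈ [37/44, 1) → index 7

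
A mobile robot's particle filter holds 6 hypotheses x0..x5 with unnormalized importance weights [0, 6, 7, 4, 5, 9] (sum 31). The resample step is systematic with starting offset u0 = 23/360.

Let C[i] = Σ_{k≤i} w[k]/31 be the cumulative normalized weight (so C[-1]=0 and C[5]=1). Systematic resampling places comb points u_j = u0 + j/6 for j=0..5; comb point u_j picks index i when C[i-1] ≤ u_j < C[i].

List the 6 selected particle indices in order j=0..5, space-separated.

1 2 2 4 5 5

C = [0, 6/31, 13/31, 17/31, 22/31, 1]
j=0: u_0=23/360 ∈ [0, 6/31) → index 1
j=1: u_1=83/360 ∈ [6/31, 13/31) → index 2
j=2: u_2=143/360 ∈ [6/31, 13/31) → index 2
j=3: u_3=203/360 ∈ [17/31, 22/31) → index 4
j=4: u_4=263/360 ∈ [22/31, 1) → index 5
j=5: u_5=323/360 ∈ [22/31, 1) → index 5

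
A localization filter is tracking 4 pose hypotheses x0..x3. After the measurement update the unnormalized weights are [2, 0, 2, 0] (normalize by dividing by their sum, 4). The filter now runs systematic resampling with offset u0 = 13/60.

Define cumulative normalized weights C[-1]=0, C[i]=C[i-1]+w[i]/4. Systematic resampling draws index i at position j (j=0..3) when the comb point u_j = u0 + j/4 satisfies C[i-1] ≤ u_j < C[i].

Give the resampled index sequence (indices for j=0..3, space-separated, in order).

0 0 2 2

C = [1/2, 1/2, 1, 1]
j=0: u_0=13/60 ∈ [0, 1/2) → index 0
j=1: u_1=7/15 ∈ [0, 1/2) → index 0
j=2: u_2=43/60 ∈ [1/2, 1) → index 2
j=3: u_3=29/30 ∈ [1/2, 1) → index 2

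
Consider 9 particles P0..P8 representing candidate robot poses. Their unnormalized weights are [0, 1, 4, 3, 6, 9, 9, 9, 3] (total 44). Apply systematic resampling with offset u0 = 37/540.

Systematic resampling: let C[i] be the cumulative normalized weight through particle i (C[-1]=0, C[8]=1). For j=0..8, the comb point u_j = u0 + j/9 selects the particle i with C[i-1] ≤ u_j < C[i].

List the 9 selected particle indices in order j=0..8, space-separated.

C = [0, 1/44, 5/44, 2/11, 7/22, 23/44, 8/11, 41/44, 1]
j=0: u_0=37/540 ∈ [1/44, 5/44) → index 2
j=1: u_1=97/540 ∈ [5/44, 2/11) → index 3
j=2: u_2=157/540 ∈ [2/11, 7/22) → index 4
j=3: u_3=217/540 ∈ [7/22, 23/44) → index 5
j=4: u_4=277/540 ∈ [7/22, 23/44) → index 5
j=5: u_5=337/540 ∈ [23/44, 8/11) → index 6
j=6: u_6=397/540 ∈ [8/11, 41/44) → index 7
j=7: u_7=457/540 ∈ [8/11, 41/44) → index 7
j=8: u_8=517/540 ∈ [41/44, 1) → index 8

2 3 4 5 5 6 7 7 8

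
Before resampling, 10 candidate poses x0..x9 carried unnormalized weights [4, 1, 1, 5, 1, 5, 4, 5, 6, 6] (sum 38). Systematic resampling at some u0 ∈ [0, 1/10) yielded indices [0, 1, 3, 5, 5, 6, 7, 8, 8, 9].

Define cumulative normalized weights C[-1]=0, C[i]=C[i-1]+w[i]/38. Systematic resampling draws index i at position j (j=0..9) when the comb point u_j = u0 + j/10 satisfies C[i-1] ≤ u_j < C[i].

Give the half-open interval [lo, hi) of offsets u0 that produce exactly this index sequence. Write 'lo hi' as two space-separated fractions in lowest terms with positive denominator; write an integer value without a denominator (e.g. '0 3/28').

3/190 3/95

C = [2/19, 5/38, 3/19, 11/38, 6/19, 17/38, 21/38, 13/19, 16/19, 1]
j=0 picked index 0: u0 ∈ [0, 2/19)
j=1 picked index 1: u0 ∈ [1/190, 3/95)
j=2 picked index 3: u0 ∈ [-4/95, 17/190)
j=3 picked index 5: u0 ∈ [3/190, 14/95)
j=4 picked index 5: u0 ∈ [-8/95, 9/190)
j=5 picked index 6: u0 ∈ [-1/19, 1/19)
j=6 picked index 7: u0 ∈ [-9/190, 8/95)
j=7 picked index 8: u0 ∈ [-3/190, 27/190)
j=8 picked index 8: u0 ∈ [-11/95, 4/95)
j=9 picked index 9: u0 ∈ [-11/190, 1/10)
intersection: [3/190, 3/95)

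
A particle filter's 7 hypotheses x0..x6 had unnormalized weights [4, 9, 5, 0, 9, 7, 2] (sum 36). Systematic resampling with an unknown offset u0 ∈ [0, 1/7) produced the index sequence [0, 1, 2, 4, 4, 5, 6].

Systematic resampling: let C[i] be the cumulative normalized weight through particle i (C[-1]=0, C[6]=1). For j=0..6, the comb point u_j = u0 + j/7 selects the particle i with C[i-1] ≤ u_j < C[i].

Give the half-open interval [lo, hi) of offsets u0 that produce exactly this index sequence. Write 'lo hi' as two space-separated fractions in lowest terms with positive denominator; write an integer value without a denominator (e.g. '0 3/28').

11/126 1/9

C = [1/9, 13/36, 1/2, 1/2, 3/4, 17/18, 1]
j=0 picked index 0: u0 ∈ [0, 1/9)
j=1 picked index 1: u0 ∈ [-2/63, 55/252)
j=2 picked index 2: u0 ∈ [19/252, 3/14)
j=3 picked index 4: u0 ∈ [1/14, 9/28)
j=4 picked index 4: u0 ∈ [-1/14, 5/28)
j=5 picked index 5: u0 ∈ [1/28, 29/126)
j=6 picked index 6: u0 ∈ [11/126, 1/7)
intersection: [11/126, 1/9)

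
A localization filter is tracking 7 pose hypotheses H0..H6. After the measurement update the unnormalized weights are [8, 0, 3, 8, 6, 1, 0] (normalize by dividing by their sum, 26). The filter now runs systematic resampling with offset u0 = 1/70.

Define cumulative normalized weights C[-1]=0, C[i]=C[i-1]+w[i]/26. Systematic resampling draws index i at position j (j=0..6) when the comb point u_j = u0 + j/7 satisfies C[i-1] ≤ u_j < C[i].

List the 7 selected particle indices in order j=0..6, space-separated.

C = [4/13, 4/13, 11/26, 19/26, 25/26, 1, 1]
j=0: u_0=1/70 ∈ [0, 4/13) → index 0
j=1: u_1=11/70 ∈ [0, 4/13) → index 0
j=2: u_2=3/10 ∈ [0, 4/13) → index 0
j=3: u_3=31/70 ∈ [11/26, 19/26) → index 3
j=4: u_4=41/70 ∈ [11/26, 19/26) → index 3
j=5: u_5=51/70 ∈ [11/26, 19/26) → index 3
j=6: u_6=61/70 ∈ [19/26, 25/26) → index 4

0 0 0 3 3 3 4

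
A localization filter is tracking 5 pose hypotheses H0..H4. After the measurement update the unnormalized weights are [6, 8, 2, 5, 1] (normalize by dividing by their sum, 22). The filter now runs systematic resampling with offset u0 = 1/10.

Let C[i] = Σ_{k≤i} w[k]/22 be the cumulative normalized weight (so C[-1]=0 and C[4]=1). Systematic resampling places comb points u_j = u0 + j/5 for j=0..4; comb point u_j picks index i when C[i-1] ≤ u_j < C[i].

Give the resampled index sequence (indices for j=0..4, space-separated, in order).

0 1 1 2 3

C = [3/11, 7/11, 8/11, 21/22, 1]
j=0: u_0=1/10 ∈ [0, 3/11) → index 0
j=1: u_1=3/10 ∈ [3/11, 7/11) → index 1
j=2: u_2=1/2 ∈ [3/11, 7/11) → index 1
j=3: u_3=7/10 ∈ [7/11, 8/11) → index 2
j=4: u_4=9/10 ∈ [8/11, 21/22) → index 3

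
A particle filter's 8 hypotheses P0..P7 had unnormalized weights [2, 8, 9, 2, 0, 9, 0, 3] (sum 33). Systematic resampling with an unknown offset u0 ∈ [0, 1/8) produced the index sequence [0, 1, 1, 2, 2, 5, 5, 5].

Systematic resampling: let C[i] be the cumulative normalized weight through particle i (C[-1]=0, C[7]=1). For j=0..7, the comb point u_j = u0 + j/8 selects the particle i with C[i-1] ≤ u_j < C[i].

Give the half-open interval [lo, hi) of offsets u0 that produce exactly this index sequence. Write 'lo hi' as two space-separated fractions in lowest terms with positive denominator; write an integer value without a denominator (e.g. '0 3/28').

1/88 3/88

C = [2/33, 10/33, 19/33, 7/11, 7/11, 10/11, 10/11, 1]
j=0 picked index 0: u0 ∈ [0, 2/33)
j=1 picked index 1: u0 ∈ [-17/264, 47/264)
j=2 picked index 1: u0 ∈ [-25/132, 7/132)
j=3 picked index 2: u0 ∈ [-19/264, 53/264)
j=4 picked index 2: u0 ∈ [-13/66, 5/66)
j=5 picked index 5: u0 ∈ [1/88, 25/88)
j=6 picked index 5: u0 ∈ [-5/44, 7/44)
j=7 picked index 5: u0 ∈ [-21/88, 3/88)
intersection: [1/88, 3/88)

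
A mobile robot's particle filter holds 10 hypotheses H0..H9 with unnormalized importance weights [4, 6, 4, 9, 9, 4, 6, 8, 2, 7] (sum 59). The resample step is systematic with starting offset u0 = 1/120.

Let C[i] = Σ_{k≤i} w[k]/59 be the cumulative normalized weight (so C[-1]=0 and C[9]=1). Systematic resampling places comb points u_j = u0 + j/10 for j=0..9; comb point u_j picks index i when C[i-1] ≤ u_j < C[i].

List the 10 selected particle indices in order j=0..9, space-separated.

C = [4/59, 10/59, 14/59, 23/59, 32/59, 36/59, 42/59, 50/59, 52/59, 1]
j=0: u_0=1/120 ∈ [0, 4/59) → index 0
j=1: u_1=13/120 ∈ [4/59, 10/59) → index 1
j=2: u_2=5/24 ∈ [10/59, 14/59) → index 2
j=3: u_3=37/120 ∈ [14/59, 23/59) → index 3
j=4: u_4=49/120 ∈ [23/59, 32/59) → index 4
j=5: u_5=61/120 ∈ [23/59, 32/59) → index 4
j=6: u_6=73/120 ∈ [32/59, 36/59) → index 5
j=7: u_7=17/24 ∈ [36/59, 42/59) → index 6
j=8: u_8=97/120 ∈ [42/59, 50/59) → index 7
j=9: u_9=109/120 ∈ [52/59, 1) → index 9

0 1 2 3 4 4 5 6 7 9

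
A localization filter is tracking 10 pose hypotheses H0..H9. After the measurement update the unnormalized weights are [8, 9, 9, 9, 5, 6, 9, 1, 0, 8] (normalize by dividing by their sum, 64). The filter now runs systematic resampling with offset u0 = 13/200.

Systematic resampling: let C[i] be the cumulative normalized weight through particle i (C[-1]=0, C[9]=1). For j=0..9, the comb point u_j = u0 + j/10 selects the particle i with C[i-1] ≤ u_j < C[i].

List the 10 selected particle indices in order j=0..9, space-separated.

0 1 1 2 3 4 5 6 7 9

C = [1/8, 17/64, 13/32, 35/64, 5/8, 23/32, 55/64, 7/8, 7/8, 1]
j=0: u_0=13/200 ∈ [0, 1/8) → index 0
j=1: u_1=33/200 ∈ [1/8, 17/64) → index 1
j=2: u_2=53/200 ∈ [1/8, 17/64) → index 1
j=3: u_3=73/200 ∈ [17/64, 13/32) → index 2
j=4: u_4=93/200 ∈ [13/32, 35/64) → index 3
j=5: u_5=113/200 ∈ [35/64, 5/8) → index 4
j=6: u_6=133/200 ∈ [5/8, 23/32) → index 5
j=7: u_7=153/200 ∈ [23/32, 55/64) → index 6
j=8: u_8=173/200 ∈ [55/64, 7/8) → index 7
j=9: u_9=193/200 ∈ [7/8, 1) → index 9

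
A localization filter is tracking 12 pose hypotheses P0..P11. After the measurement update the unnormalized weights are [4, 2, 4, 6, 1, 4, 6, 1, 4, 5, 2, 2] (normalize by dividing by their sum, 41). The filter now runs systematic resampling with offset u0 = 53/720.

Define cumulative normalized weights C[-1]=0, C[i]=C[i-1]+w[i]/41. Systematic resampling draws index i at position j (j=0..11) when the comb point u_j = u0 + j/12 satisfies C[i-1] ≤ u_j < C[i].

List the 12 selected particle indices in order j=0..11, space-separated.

C = [4/41, 6/41, 10/41, 16/41, 17/41, 21/41, 27/41, 28/41, 32/41, 37/41, 39/41, 1]
j=0: u_0=53/720 ∈ [0, 4/41) → index 0
j=1: u_1=113/720 ∈ [6/41, 10/41) → index 2
j=2: u_2=173/720 ∈ [6/41, 10/41) → index 2
j=3: u_3=233/720 ∈ [10/41, 16/41) → index 3
j=4: u_4=293/720 ∈ [16/41, 17/41) → index 4
j=5: u_5=353/720 ∈ [17/41, 21/41) → index 5
j=6: u_6=413/720 ∈ [21/41, 27/41) → index 6
j=7: u_7=473/720 ∈ [21/41, 27/41) → index 6
j=8: u_8=533/720 ∈ [28/41, 32/41) → index 8
j=9: u_9=593/720 ∈ [32/41, 37/41) → index 9
j=10: u_10=653/720 ∈ [37/41, 39/41) → index 10
j=11: u_11=713/720 ∈ [39/41, 1) → index 11

0 2 2 3 4 5 6 6 8 9 10 11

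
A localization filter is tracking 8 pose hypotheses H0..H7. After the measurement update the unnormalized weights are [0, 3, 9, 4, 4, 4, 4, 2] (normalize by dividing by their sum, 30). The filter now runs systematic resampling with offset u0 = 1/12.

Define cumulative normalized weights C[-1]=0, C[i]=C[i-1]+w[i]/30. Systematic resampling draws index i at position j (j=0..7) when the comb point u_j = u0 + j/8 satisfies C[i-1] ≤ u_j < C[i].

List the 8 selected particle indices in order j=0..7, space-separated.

1 2 2 3 4 5 6 7

C = [0, 1/10, 2/5, 8/15, 2/3, 4/5, 14/15, 1]
j=0: u_0=1/12 ∈ [0, 1/10) → index 1
j=1: u_1=5/24 ∈ [1/10, 2/5) → index 2
j=2: u_2=1/3 ∈ [1/10, 2/5) → index 2
j=3: u_3=11/24 ∈ [2/5, 8/15) → index 3
j=4: u_4=7/12 ∈ [8/15, 2/3) → index 4
j=5: u_5=17/24 ∈ [2/3, 4/5) → index 5
j=6: u_6=5/6 ∈ [4/5, 14/15) → index 6
j=7: u_7=23/24 ∈ [14/15, 1) → index 7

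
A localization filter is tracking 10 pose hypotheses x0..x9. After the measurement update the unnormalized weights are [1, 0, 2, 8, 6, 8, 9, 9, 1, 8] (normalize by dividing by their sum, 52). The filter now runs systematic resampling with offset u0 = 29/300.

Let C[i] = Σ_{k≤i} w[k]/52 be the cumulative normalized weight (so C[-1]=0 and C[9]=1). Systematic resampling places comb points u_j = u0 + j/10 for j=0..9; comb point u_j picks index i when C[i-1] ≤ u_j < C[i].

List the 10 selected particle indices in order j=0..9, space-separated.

C = [1/52, 1/52, 3/52, 11/52, 17/52, 25/52, 17/26, 43/52, 11/13, 1]
j=0: u_0=29/300 ∈ [3/52, 11/52) → index 3
j=1: u_1=59/300 ∈ [3/52, 11/52) → index 3
j=2: u_2=89/300 ∈ [11/52, 17/52) → index 4
j=3: u_3=119/300 ∈ [17/52, 25/52) → index 5
j=4: u_4=149/300 ∈ [25/52, 17/26) → index 6
j=5: u_5=179/300 ∈ [25/52, 17/26) → index 6
j=6: u_6=209/300 ∈ [17/26, 43/52) → index 7
j=7: u_7=239/300 ∈ [17/26, 43/52) → index 7
j=8: u_8=269/300 ∈ [11/13, 1) → index 9
j=9: u_9=299/300 ∈ [11/13, 1) → index 9

3 3 4 5 6 6 7 7 9 9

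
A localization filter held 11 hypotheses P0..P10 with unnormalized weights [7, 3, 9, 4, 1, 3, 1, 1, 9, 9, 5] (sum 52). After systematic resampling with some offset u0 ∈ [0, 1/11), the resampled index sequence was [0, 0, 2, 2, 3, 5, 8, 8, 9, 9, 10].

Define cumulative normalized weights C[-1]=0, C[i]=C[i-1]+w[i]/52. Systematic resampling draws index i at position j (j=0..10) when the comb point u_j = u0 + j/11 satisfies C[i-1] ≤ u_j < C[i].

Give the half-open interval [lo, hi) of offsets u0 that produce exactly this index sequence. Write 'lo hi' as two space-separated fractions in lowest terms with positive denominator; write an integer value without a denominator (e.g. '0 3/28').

C = [7/52, 5/26, 19/52, 23/52, 6/13, 27/52, 7/13, 29/52, 19/26, 47/52, 1]
j=0 picked index 0: u0 ∈ [0, 7/52)
j=1 picked index 0: u0 ∈ [-1/11, 25/572)
j=2 picked index 2: u0 ∈ [3/286, 105/572)
j=3 picked index 2: u0 ∈ [-23/286, 53/572)
j=4 picked index 3: u0 ∈ [1/572, 45/572)
j=5 picked index 5: u0 ∈ [1/143, 37/572)
j=6 picked index 8: u0 ∈ [7/572, 53/286)
j=7 picked index 8: u0 ∈ [-45/572, 27/286)
j=8 picked index 9: u0 ∈ [1/286, 101/572)
j=9 picked index 9: u0 ∈ [-25/286, 49/572)
j=10 picked index 10: u0 ∈ [-3/572, 1/11)
intersection: [7/572, 25/572)

7/572 25/572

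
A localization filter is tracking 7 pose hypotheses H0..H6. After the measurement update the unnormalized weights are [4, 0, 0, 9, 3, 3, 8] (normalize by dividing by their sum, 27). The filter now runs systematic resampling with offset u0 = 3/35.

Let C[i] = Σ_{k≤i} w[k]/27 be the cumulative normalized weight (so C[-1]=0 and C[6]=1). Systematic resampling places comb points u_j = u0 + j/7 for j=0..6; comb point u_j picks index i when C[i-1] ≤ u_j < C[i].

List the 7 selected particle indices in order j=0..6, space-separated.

C = [4/27, 4/27, 4/27, 13/27, 16/27, 19/27, 1]
j=0: u_0=3/35 ∈ [0, 4/27) → index 0
j=1: u_1=8/35 ∈ [4/27, 13/27) → index 3
j=2: u_2=13/35 ∈ [4/27, 13/27) → index 3
j=3: u_3=18/35 ∈ [13/27, 16/27) → index 4
j=4: u_4=23/35 ∈ [16/27, 19/27) → index 5
j=5: u_5=4/5 ∈ [19/27, 1) → index 6
j=6: u_6=33/35 ∈ [19/27, 1) → index 6

0 3 3 4 5 6 6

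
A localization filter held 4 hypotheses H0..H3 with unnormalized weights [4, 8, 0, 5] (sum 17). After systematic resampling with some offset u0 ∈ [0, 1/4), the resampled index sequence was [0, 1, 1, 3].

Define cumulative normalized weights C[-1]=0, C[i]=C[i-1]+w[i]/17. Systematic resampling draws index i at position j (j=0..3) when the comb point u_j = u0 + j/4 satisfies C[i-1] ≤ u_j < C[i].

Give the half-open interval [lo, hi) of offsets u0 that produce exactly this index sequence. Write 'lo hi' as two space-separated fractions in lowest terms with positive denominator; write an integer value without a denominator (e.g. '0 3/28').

C = [4/17, 12/17, 12/17, 1]
j=0 picked index 0: u0 ∈ [0, 4/17)
j=1 picked index 1: u0 ∈ [-1/68, 31/68)
j=2 picked index 1: u0 ∈ [-9/34, 7/34)
j=3 picked index 3: u0 ∈ [-3/68, 1/4)
intersection: [0, 7/34)

0 7/34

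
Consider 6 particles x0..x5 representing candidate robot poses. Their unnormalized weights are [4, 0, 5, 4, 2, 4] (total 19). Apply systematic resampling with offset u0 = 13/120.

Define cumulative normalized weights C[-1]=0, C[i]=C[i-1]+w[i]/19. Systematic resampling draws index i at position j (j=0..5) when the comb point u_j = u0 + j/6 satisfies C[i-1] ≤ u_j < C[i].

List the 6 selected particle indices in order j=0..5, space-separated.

0 2 2 3 4 5

C = [4/19, 4/19, 9/19, 13/19, 15/19, 1]
j=0: u_0=13/120 ∈ [0, 4/19) → index 0
j=1: u_1=11/40 ∈ [4/19, 9/19) → index 2
j=2: u_2=53/120 ∈ [4/19, 9/19) → index 2
j=3: u_3=73/120 ∈ [9/19, 13/19) → index 3
j=4: u_4=31/40 ∈ [13/19, 15/19) → index 4
j=5: u_5=113/120 ∈ [15/19, 1) → index 5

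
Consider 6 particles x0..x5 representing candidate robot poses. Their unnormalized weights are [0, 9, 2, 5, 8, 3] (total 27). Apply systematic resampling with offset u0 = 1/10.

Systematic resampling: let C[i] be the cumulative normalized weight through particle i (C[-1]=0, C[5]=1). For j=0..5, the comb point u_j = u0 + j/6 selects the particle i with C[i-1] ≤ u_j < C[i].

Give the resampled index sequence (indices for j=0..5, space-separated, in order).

1 1 3 4 4 5

C = [0, 1/3, 11/27, 16/27, 8/9, 1]
j=0: u_0=1/10 ∈ [0, 1/3) → index 1
j=1: u_1=4/15 ∈ [0, 1/3) → index 1
j=2: u_2=13/30 ∈ [11/27, 16/27) → index 3
j=3: u_3=3/5 ∈ [16/27, 8/9) → index 4
j=4: u_4=23/30 ∈ [16/27, 8/9) → index 4
j=5: u_5=14/15 ∈ [8/9, 1) → index 5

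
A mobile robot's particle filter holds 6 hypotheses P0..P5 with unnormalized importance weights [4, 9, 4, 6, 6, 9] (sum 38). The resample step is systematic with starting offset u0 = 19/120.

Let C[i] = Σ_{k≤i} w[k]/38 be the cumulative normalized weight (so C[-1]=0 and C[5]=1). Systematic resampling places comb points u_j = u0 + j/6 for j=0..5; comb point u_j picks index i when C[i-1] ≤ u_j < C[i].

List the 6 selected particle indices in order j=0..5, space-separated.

C = [2/19, 13/38, 17/38, 23/38, 29/38, 1]
j=0: u_0=19/120 ∈ [2/19, 13/38) → index 1
j=1: u_1=13/40 ∈ [2/19, 13/38) → index 1
j=2: u_2=59/120 ∈ [17/38, 23/38) → index 3
j=3: u_3=79/120 ∈ [23/38, 29/38) → index 4
j=4: u_4=33/40 ∈ [29/38, 1) → index 5
j=5: u_5=119/120 ∈ [29/38, 1) → index 5

1 1 3 4 5 5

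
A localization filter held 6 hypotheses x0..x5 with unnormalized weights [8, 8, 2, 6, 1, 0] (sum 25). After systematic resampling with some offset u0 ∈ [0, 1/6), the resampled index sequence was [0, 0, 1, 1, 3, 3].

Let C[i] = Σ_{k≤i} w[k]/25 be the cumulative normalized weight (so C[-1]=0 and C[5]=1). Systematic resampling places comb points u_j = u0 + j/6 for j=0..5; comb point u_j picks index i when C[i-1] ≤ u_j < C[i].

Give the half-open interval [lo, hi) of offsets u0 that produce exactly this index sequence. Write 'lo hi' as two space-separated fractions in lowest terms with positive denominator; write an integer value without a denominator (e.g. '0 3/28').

4/75 19/150

C = [8/25, 16/25, 18/25, 24/25, 1, 1]
j=0 picked index 0: u0 ∈ [0, 8/25)
j=1 picked index 0: u0 ∈ [-1/6, 23/150)
j=2 picked index 1: u0 ∈ [-1/75, 23/75)
j=3 picked index 1: u0 ∈ [-9/50, 7/50)
j=4 picked index 3: u0 ∈ [4/75, 22/75)
j=5 picked index 3: u0 ∈ [-17/150, 19/150)
intersection: [4/75, 19/150)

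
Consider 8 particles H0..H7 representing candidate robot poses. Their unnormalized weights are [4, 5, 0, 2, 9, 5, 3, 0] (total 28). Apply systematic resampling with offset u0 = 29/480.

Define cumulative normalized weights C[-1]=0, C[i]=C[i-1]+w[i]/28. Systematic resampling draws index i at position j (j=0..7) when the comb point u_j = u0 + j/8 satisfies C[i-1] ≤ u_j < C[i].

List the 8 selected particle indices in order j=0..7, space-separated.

0 1 1 4 4 4 5 6

C = [1/7, 9/28, 9/28, 11/28, 5/7, 25/28, 1, 1]
j=0: u_0=29/480 ∈ [0, 1/7) → index 0
j=1: u_1=89/480 ∈ [1/7, 9/28) → index 1
j=2: u_2=149/480 ∈ [1/7, 9/28) → index 1
j=3: u_3=209/480 ∈ [11/28, 5/7) → index 4
j=4: u_4=269/480 ∈ [11/28, 5/7) → index 4
j=5: u_5=329/480 ∈ [11/28, 5/7) → index 4
j=6: u_6=389/480 ∈ [5/7, 25/28) → index 5
j=7: u_7=449/480 ∈ [25/28, 1) → index 6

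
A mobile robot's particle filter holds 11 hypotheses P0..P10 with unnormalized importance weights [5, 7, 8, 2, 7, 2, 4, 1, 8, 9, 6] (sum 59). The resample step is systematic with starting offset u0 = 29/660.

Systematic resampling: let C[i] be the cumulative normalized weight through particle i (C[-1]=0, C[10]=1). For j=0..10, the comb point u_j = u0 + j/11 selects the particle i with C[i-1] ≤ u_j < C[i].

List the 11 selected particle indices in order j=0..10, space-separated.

C = [5/59, 12/59, 20/59, 22/59, 29/59, 31/59, 35/59, 36/59, 44/59, 53/59, 1]
j=0: u_0=29/660 ∈ [0, 5/59) → index 0
j=1: u_1=89/660 ∈ [5/59, 12/59) → index 1
j=2: u_2=149/660 ∈ [12/59, 20/59) → index 2
j=3: u_3=19/60 ∈ [12/59, 20/59) → index 2
j=4: u_4=269/660 ∈ [22/59, 29/59) → index 4
j=5: u_5=329/660 ∈ [29/59, 31/59) → index 5
j=6: u_6=389/660 ∈ [31/59, 35/59) → index 6
j=7: u_7=449/660 ∈ [36/59, 44/59) → index 8
j=8: u_8=509/660 ∈ [44/59, 53/59) → index 9
j=9: u_9=569/660 ∈ [44/59, 53/59) → index 9
j=10: u_10=629/660 ∈ [53/59, 1) → index 10

0 1 2 2 4 5 6 8 9 9 10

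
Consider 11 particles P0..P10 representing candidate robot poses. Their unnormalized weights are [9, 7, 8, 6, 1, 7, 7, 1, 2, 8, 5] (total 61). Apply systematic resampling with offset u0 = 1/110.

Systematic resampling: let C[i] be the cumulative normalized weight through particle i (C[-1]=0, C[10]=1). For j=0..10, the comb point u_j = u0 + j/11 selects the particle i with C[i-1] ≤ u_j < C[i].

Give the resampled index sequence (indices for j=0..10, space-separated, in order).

C = [9/61, 16/61, 24/61, 30/61, 31/61, 38/61, 45/61, 46/61, 48/61, 56/61, 1]
j=0: u_0=1/110 ∈ [0, 9/61) → index 0
j=1: u_1=1/10 ∈ [0, 9/61) → index 0
j=2: u_2=21/110 ∈ [9/61, 16/61) → index 1
j=3: u_3=31/110 ∈ [16/61, 24/61) → index 2
j=4: u_4=41/110 ∈ [16/61, 24/61) → index 2
j=5: u_5=51/110 ∈ [24/61, 30/61) → index 3
j=6: u_6=61/110 ∈ [31/61, 38/61) → index 5
j=7: u_7=71/110 ∈ [38/61, 45/61) → index 6
j=8: u_8=81/110 ∈ [38/61, 45/61) → index 6
j=9: u_9=91/110 ∈ [48/61, 56/61) → index 9
j=10: u_10=101/110 ∈ [56/61, 1) → index 10

0 0 1 2 2 3 5 6 6 9 10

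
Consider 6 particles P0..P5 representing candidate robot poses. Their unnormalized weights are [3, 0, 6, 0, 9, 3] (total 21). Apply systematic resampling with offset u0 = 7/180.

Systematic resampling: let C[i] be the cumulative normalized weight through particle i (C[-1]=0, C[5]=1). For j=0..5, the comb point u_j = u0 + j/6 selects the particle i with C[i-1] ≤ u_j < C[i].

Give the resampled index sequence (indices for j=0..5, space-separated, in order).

C = [1/7, 1/7, 3/7, 3/7, 6/7, 1]
j=0: u_0=7/180 ∈ [0, 1/7) → index 0
j=1: u_1=37/180 ∈ [1/7, 3/7) → index 2
j=2: u_2=67/180 ∈ [1/7, 3/7) → index 2
j=3: u_3=97/180 ∈ [3/7, 6/7) → index 4
j=4: u_4=127/180 ∈ [3/7, 6/7) → index 4
j=5: u_5=157/180 ∈ [6/7, 1) → index 5

0 2 2 4 4 5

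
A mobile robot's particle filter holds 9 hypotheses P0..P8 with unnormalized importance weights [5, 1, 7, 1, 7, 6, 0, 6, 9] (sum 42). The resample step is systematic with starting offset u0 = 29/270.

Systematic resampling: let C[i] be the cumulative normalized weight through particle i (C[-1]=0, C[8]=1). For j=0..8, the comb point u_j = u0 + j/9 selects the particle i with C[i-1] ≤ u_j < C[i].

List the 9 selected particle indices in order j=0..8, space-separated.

C = [5/42, 1/7, 13/42, 1/3, 1/2, 9/14, 9/14, 11/14, 1]
j=0: u_0=29/270 ∈ [0, 5/42) → index 0
j=1: u_1=59/270 ∈ [1/7, 13/42) → index 2
j=2: u_2=89/270 ∈ [13/42, 1/3) → index 3
j=3: u_3=119/270 ∈ [1/3, 1/2) → index 4
j=4: u_4=149/270 ∈ [1/2, 9/14) → index 5
j=5: u_5=179/270 ∈ [9/14, 11/14) → index 7
j=6: u_6=209/270 ∈ [9/14, 11/14) → index 7
j=7: u_7=239/270 ∈ [11/14, 1) → index 8
j=8: u_8=269/270 ∈ [11/14, 1) → index 8

0 2 3 4 5 7 7 8 8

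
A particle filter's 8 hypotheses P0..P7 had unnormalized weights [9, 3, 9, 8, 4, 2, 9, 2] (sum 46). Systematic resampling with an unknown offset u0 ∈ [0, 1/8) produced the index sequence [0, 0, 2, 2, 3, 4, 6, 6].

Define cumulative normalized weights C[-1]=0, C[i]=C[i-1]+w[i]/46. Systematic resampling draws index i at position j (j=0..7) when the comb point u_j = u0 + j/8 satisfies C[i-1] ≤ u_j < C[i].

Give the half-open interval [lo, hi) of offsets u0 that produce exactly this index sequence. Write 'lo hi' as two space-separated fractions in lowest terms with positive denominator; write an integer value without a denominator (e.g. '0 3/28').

C = [9/46, 6/23, 21/46, 29/46, 33/46, 35/46, 22/23, 1]
j=0 picked index 0: u0 ∈ [0, 9/46)
j=1 picked index 0: u0 ∈ [-1/8, 13/184)
j=2 picked index 2: u0 ∈ [1/92, 19/92)
j=3 picked index 2: u0 ∈ [-21/184, 15/184)
j=4 picked index 3: u0 ∈ [-1/23, 3/23)
j=5 picked index 4: u0 ∈ [1/184, 17/184)
j=6 picked index 6: u0 ∈ [1/92, 19/92)
j=7 picked index 6: u0 ∈ [-21/184, 15/184)
intersection: [1/92, 13/184)

1/92 13/184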